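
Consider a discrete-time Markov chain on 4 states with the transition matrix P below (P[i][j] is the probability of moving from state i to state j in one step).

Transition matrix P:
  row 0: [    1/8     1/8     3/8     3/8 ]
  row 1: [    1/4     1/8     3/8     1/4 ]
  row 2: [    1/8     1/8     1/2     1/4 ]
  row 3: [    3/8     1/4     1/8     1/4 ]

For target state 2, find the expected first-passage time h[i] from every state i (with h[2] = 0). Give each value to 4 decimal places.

First-step conditioning: h[2] = 0; for i ≠ 2, h[i] = 1 + Σ_k P[i][k]·h[k].
  h[0] = 1 + 1/8·h[0] + 1/8·h[1] + 3/8·h[3]
  h[1] = 1 + 1/4·h[0] + 1/8·h[1] + 1/4·h[3]
  h[3] = 1 + 3/8·h[0] + 1/4·h[1] + 1/4·h[3]
Solving the 3×3 linear system over states ≠ 2 gives exactly h = [584/173, 568/173, 0, 712/173] (h[2] = 0 is the target).

h = [3.3757, 3.2832, 0.0000, 4.1156]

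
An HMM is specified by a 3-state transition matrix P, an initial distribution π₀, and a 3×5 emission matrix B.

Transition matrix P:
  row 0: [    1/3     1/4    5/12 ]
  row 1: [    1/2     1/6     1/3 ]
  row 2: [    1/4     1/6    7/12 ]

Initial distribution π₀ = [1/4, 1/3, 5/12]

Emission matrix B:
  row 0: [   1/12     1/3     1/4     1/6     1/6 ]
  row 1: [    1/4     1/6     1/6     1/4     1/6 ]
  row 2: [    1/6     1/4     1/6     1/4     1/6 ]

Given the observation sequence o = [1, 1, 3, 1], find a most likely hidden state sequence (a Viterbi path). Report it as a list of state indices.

path = [2, 2, 2, 2]

t=0: δ = [8.333e-02, 5.556e-02, 1.042e-01]  (obs o_0=1)
t=1: δ = [9.259e-03, 3.472e-03, 1.519e-02]  ψ = [0, 0, 2]  (obs o_1=1)
t=2: δ = [6.330e-04, 6.330e-04, 2.215e-03]  ψ = [2, 2, 2]  (obs o_2=3)
t=3: δ = [1.846e-04, 6.154e-05, 3.231e-04]  ψ = [2, 2, 2]  (obs o_3=1)
backtrack: best end state = 2; path = [2, 2, 2, 2]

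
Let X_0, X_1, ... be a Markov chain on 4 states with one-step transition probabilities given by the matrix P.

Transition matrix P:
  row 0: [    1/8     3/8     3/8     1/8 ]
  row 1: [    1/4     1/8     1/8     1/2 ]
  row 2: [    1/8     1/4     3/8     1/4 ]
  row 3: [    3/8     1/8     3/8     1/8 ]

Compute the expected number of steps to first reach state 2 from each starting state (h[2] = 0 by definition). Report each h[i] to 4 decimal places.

h = [3.2150, 3.8131, 0.0000, 3.0654]

First-step conditioning: h[2] = 0; for i ≠ 2, h[i] = 1 + Σ_k P[i][k]·h[k].
  h[0] = 1 + 1/8·h[0] + 3/8·h[1] + 1/8·h[3]
  h[1] = 1 + 1/4·h[0] + 1/8·h[1] + 1/2·h[3]
  h[3] = 1 + 3/8·h[0] + 1/8·h[1] + 1/8·h[3]
Solving the 3×3 linear system over states ≠ 2 gives exactly h = [344/107, 408/107, 0, 328/107] (h[2] = 0 is the target).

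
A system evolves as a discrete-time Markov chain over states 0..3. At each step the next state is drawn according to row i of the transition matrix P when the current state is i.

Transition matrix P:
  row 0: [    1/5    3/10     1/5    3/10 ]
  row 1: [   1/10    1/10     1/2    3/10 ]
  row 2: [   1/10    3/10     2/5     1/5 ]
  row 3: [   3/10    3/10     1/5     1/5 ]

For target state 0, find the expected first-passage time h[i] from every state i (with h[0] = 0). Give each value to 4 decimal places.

h = [0.0000, 6.7816, 6.8966, 5.5172]

First-step conditioning: h[0] = 0; for i ≠ 0, h[i] = 1 + Σ_k P[i][k]·h[k].
  h[1] = 1 + 1/10·h[1] + 1/2·h[2] + 3/10·h[3]
  h[2] = 1 + 3/10·h[1] + 2/5·h[2] + 1/5·h[3]
  h[3] = 1 + 3/10·h[1] + 1/5·h[2] + 1/5·h[3]
Solving the 3×3 linear system over states ≠ 0 gives exactly h = [0, 590/87, 200/29, 160/29] (h[0] = 0 is the target).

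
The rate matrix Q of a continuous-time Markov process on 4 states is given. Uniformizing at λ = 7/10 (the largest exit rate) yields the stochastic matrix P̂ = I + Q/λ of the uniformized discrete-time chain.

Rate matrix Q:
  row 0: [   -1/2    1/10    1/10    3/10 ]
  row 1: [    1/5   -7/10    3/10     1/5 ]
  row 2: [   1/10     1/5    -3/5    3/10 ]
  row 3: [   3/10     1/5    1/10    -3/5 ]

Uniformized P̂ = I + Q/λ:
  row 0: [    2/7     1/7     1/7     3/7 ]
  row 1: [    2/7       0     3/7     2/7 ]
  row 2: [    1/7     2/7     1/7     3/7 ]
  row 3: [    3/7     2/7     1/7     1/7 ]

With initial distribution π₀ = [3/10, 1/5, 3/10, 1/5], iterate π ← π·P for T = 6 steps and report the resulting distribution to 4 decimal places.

π = [0.3022, 0.1887, 0.1967, 0.3124]

t=0: π = [0.3000, 0.2000, 0.3000, 0.2000]
t=1: π = [0.2714, 0.1857, 0.2000, 0.3429]
t=2: π = [0.3061, 0.1939, 0.1959, 0.3041]
t=3: π = [0.3012, 0.1866, 0.1983, 0.3140]
t=4: π = [0.3022, 0.1894, 0.1962, 0.3122]
t=5: π = [0.3023, 0.1884, 0.1970, 0.3123]
t=6: π = [0.3022, 0.1887, 0.1967, 0.3124]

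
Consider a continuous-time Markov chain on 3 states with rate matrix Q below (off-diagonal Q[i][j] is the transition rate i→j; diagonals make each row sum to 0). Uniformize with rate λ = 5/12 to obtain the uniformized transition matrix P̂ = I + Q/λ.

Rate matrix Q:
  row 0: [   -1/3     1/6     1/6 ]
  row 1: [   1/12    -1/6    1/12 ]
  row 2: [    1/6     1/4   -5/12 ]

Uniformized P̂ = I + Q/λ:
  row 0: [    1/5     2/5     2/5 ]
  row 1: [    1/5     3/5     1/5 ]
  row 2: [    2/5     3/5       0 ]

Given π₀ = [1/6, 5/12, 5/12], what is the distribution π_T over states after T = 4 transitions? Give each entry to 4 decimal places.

π = [0.2401, 0.5509, 0.2089]

t=0: π = [0.1667, 0.4167, 0.4167]
t=1: π = [0.2833, 0.5667, 0.1500]
t=2: π = [0.2300, 0.5433, 0.2267]
t=3: π = [0.2453, 0.5540, 0.2007]
t=4: π = [0.2401, 0.5509, 0.2089]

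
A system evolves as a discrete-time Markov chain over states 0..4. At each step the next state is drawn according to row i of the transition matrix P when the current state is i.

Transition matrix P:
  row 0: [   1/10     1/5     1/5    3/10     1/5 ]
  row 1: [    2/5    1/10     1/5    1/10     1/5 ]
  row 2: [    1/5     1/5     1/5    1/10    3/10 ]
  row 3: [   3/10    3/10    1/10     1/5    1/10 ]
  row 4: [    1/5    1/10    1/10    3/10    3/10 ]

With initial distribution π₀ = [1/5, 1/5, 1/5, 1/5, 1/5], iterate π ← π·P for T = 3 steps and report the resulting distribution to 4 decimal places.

t=0: π = [0.2000, 0.2000, 0.2000, 0.2000, 0.2000]
t=1: π = [0.2400, 0.1800, 0.1600, 0.2000, 0.2200]
t=2: π = [0.2320, 0.1800, 0.1580, 0.2120, 0.2180]
t=3: π = [0.2340, 0.1814, 0.1570, 0.2112, 0.2164]

π = [0.2340, 0.1814, 0.1570, 0.2112, 0.2164]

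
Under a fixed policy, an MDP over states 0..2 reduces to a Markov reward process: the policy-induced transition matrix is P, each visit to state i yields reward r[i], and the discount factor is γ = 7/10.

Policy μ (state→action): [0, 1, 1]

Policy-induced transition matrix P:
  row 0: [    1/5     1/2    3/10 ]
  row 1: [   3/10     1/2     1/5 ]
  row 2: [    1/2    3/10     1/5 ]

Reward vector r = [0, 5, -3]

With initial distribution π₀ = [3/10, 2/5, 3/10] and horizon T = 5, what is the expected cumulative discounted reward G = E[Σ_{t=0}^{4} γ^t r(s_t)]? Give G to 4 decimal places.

G = 3.8443

t=0: π = [0.3000, 0.4000, 0.3000], E[r] = 1.1000, γ^t·E[r] = 1.100000, running G = 1.100000
t=1: π = [0.3300, 0.4400, 0.2300], E[r] = 1.5100, γ^t·E[r] = 1.057000, running G = 2.157000
t=2: π = [0.3130, 0.4540, 0.2330], E[r] = 1.5710, γ^t·E[r] = 0.769790, running G = 2.926790
t=3: π = [0.3153, 0.4534, 0.2313], E[r] = 1.5731, γ^t·E[r] = 0.539573, running G = 3.466363
t=4: π = [0.3147, 0.4537, 0.2315], E[r] = 1.5741, γ^t·E[r] = 0.377944, running G = 3.844307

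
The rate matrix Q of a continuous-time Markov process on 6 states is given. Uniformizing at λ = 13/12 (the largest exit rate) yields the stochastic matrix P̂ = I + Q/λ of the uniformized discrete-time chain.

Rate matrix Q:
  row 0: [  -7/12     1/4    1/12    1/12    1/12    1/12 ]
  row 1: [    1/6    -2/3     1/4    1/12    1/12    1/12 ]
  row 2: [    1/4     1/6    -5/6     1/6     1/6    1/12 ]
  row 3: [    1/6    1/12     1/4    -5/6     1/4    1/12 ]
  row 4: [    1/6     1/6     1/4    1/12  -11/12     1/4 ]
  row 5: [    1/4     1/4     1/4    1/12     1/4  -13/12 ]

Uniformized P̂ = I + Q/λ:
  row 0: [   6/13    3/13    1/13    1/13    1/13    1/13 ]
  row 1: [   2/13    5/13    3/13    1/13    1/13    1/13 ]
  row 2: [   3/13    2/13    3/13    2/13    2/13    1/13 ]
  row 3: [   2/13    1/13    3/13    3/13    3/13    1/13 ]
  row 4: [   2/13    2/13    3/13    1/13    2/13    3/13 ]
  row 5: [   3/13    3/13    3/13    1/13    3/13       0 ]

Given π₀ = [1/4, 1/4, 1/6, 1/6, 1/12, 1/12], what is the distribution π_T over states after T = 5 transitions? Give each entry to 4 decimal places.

π = [0.2535, 0.2235, 0.1918, 0.1084, 0.1325, 0.0904]

t=0: π = [0.2500, 0.2500, 0.1667, 0.1667, 0.0833, 0.0833]
t=1: π = [0.2500, 0.2244, 0.1923, 0.1154, 0.1346, 0.0833]
t=2: π = [0.2520, 0.2224, 0.1923, 0.1095, 0.1326, 0.0912]
t=3: π = [0.2532, 0.2231, 0.1920, 0.1086, 0.1328, 0.0903]
t=4: π = [0.2535, 0.2234, 0.1918, 0.1084, 0.1325, 0.0904]
t=5: π = [0.2535, 0.2235, 0.1918, 0.1084, 0.1325, 0.0904]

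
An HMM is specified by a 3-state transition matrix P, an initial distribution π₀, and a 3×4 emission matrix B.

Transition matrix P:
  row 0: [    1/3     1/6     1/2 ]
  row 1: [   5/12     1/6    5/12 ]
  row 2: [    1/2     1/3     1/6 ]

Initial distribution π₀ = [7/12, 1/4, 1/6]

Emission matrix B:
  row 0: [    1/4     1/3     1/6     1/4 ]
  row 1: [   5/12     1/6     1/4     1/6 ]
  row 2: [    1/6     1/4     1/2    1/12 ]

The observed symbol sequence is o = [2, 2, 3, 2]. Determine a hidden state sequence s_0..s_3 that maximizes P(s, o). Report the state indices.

path = [0, 2, 0, 2]

t=0: δ = [9.722e-02, 6.250e-02, 8.333e-02]  (obs o_0=2)
t=1: δ = [6.944e-03, 6.944e-03, 2.431e-02]  ψ = [2, 2, 0]  (obs o_1=2)
t=2: δ = [3.038e-03, 1.350e-03, 3.376e-04]  ψ = [2, 2, 2]  (obs o_2=3)
t=3: δ = [1.688e-04, 1.266e-04, 7.595e-04]  ψ = [0, 0, 0]  (obs o_3=2)
backtrack: best end state = 2; path = [0, 2, 0, 2]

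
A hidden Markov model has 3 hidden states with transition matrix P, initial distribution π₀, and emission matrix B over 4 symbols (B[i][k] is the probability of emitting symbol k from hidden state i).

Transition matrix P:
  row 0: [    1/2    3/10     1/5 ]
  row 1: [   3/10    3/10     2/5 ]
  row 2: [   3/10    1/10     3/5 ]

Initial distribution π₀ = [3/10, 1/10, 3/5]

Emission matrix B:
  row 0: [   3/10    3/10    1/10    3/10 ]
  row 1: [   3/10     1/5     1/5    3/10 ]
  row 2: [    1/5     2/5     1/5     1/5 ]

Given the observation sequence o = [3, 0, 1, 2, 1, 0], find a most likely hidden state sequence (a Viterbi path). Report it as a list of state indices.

t=0: δ = [9.000e-02, 3.000e-02, 1.200e-01]  (obs o_0=3)
t=1: δ = [1.350e-02, 8.100e-03, 1.440e-02]  ψ = [0, 0, 2]  (obs o_1=0)
t=2: δ = [2.025e-03, 8.100e-04, 3.456e-03]  ψ = [0, 0, 2]  (obs o_2=1)
t=3: δ = [1.037e-04, 1.215e-04, 4.147e-04]  ψ = [2, 0, 2]  (obs o_3=2)
t=4: δ = [3.732e-05, 8.294e-06, 9.953e-05]  ψ = [2, 2, 2]  (obs o_4=1)
t=5: δ = [8.958e-06, 3.359e-06, 1.194e-05]  ψ = [2, 0, 2]  (obs o_5=0)
backtrack: best end state = 2; path = [2, 2, 2, 2, 2, 2]

path = [2, 2, 2, 2, 2, 2]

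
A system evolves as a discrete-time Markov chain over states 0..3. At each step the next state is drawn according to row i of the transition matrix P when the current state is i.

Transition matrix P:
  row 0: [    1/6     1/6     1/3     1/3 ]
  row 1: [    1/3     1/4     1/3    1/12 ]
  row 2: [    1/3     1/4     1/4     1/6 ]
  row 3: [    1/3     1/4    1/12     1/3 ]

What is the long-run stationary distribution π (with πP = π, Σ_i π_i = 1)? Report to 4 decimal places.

Balance equations π_j = Σ_i π_i·P[i][j]:
  π_0 = 1/6·π_0 + 1/3·π_1 + 1/3·π_2 + 1/3·π_3
  π_1 = 1/6·π_0 + 1/4·π_1 + 1/4·π_2 + 1/4·π_3
  π_2 = 1/3·π_0 + 1/3·π_1 + 1/4·π_2 + 1/12·π_3
  normalize: π_0 + π_1 + π_2 + π_3 = 1
Solving the linear system gives exactly π = [2/7, 19/84, 71/280, 197/840].

π = [0.2857, 0.2262, 0.2536, 0.2345]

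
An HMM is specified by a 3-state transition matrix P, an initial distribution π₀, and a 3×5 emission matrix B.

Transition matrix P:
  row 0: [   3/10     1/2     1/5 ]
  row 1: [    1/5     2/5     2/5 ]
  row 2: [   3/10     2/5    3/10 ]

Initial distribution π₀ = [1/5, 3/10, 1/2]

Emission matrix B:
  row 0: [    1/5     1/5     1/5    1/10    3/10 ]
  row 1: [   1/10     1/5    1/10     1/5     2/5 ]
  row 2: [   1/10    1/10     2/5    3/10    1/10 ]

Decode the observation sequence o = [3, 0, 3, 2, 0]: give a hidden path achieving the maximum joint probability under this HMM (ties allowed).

t=0: δ = [2.000e-02, 6.000e-02, 1.500e-01]  (obs o_0=3)
t=1: δ = [9.000e-03, 6.000e-03, 4.500e-03]  ψ = [2, 2, 2]  (obs o_1=0)
t=2: δ = [2.700e-04, 9.000e-04, 7.200e-04]  ψ = [0, 0, 1]  (obs o_2=3)
t=3: δ = [4.320e-05, 3.600e-05, 1.440e-04]  ψ = [2, 1, 1]  (obs o_3=2)
t=4: δ = [8.640e-06, 5.760e-06, 4.320e-06]  ψ = [2, 2, 2]  (obs o_4=0)
backtrack: best end state = 0; path = [2, 0, 1, 2, 0]

path = [2, 0, 1, 2, 0]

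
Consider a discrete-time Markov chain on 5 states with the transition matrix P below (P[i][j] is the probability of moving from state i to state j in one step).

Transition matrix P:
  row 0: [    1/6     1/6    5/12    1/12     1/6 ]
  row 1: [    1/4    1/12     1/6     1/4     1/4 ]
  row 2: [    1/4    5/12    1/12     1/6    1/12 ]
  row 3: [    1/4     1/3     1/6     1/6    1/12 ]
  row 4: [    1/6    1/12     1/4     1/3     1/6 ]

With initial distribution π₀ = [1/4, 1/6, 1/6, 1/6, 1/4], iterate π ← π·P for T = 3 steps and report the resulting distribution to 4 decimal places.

π = [0.2194, 0.2201, 0.2162, 0.1920, 0.1522]

t=0: π = [0.2500, 0.1667, 0.1667, 0.1667, 0.2500]
t=1: π = [0.2083, 0.2014, 0.2361, 0.2014, 0.1528]
t=2: π = [0.2199, 0.2297, 0.2118, 0.1916, 0.1470]
t=3: π = [0.2194, 0.2201, 0.2162, 0.1920, 0.1522]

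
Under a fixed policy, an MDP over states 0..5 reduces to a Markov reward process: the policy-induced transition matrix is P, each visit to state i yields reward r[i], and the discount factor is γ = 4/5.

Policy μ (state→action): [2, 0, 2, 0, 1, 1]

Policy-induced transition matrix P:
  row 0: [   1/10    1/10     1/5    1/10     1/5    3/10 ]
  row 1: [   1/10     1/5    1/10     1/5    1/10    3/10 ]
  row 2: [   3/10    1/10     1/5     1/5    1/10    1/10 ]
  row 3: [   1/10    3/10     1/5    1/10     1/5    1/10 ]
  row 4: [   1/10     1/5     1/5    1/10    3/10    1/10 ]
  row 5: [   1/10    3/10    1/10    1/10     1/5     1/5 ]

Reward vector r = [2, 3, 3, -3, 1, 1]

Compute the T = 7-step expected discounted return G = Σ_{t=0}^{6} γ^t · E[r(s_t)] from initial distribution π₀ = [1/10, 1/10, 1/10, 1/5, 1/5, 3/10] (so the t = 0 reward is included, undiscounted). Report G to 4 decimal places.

G = 4.6547

t=0: π = [0.1000, 0.1000, 0.1000, 0.2000, 0.2000, 0.3000], E[r] = 0.7000, γ^t·E[r] = 0.700000, running G = 0.700000
t=1: π = [0.1200, 0.2300, 0.1600, 0.1200, 0.2000, 0.1700], E[r] = 1.4200, γ^t·E[r] = 1.136000, running G = 1.836000
t=2: π = [0.1320, 0.2010, 0.1600, 0.1390, 0.1810, 0.1870], E[r] = 1.2980, γ^t·E[r] = 0.830720, running G = 2.666720
t=3: π = [0.1320, 0.2034, 0.1612, 0.1361, 0.1820, 0.1853], E[r] = 1.3168, γ^t·E[r] = 0.674202, running G = 3.340922
t=4: π = [0.1322, 0.2028, 0.1611, 0.1365, 0.1817, 0.1856], E[r] = 1.3143, γ^t·E[r] = 0.538337, running G = 3.879259
t=5: π = [0.1322, 0.2029, 0.1612, 0.1364, 0.1818, 0.1856], E[r] = 1.3147, γ^t·E[r] = 0.430801, running G = 4.310060
t=6: π = [0.1322, 0.2029, 0.1612, 0.1364, 0.1818, 0.1856], E[r] = 1.3146, γ^t·E[r] = 0.344627, running G = 4.654687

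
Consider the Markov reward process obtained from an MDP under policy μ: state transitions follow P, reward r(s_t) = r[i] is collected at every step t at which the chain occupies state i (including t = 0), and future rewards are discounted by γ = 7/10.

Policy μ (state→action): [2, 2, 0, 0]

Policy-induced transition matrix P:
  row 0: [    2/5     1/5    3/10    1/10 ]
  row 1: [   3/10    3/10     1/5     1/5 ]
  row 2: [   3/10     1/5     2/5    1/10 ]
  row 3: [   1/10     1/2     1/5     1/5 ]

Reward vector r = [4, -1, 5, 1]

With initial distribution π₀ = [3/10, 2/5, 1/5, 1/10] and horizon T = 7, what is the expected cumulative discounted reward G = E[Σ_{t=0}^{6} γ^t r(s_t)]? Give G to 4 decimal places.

G = 7.0397

t=0: π = [0.3000, 0.4000, 0.2000, 0.1000], E[r] = 1.9000, γ^t·E[r] = 1.900000, running G = 1.900000
t=1: π = [0.3100, 0.2700, 0.2700, 0.1500], E[r] = 2.4700, γ^t·E[r] = 1.729000, running G = 3.629000
t=2: π = [0.3010, 0.2720, 0.2850, 0.1420], E[r] = 2.4990, γ^t·E[r] = 1.224510, running G = 4.853510
t=3: π = [0.3017, 0.2698, 0.2871, 0.1414], E[r] = 2.5139, γ^t·E[r] = 0.862268, running G = 5.715778
t=4: π = [0.3019, 0.2694, 0.2876, 0.1411], E[r] = 2.5172, γ^t·E[r] = 0.604387, running G = 6.320165
t=5: π = [0.3020, 0.2693, 0.2877, 0.1411], E[r] = 2.5182, γ^t·E[r] = 0.423229, running G = 6.743394
t=6: π = [0.3020, 0.2692, 0.2877, 0.1410], E[r] = 2.5184, γ^t·E[r] = 0.296290, running G = 7.039684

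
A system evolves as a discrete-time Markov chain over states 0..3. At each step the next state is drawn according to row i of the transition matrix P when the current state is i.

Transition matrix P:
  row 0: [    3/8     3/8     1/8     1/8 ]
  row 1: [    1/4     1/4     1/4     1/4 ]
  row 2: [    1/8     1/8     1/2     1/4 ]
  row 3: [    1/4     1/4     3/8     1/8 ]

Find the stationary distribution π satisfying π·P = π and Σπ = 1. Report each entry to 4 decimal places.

Balance equations π_j = Σ_i π_i·P[i][j]:
  π_0 = 3/8·π_0 + 1/4·π_1 + 1/8·π_2 + 1/4·π_3
  π_1 = 3/8·π_0 + 1/4·π_1 + 1/8·π_2 + 1/4·π_3
  π_2 = 1/8·π_0 + 1/4·π_1 + 1/2·π_2 + 3/8·π_3
  normalize: π_0 + π_1 + π_2 + π_3 = 1
Solving the linear system gives exactly π = [11/46, 11/46, 15/46, 9/46].

π = [0.2391, 0.2391, 0.3261, 0.1957]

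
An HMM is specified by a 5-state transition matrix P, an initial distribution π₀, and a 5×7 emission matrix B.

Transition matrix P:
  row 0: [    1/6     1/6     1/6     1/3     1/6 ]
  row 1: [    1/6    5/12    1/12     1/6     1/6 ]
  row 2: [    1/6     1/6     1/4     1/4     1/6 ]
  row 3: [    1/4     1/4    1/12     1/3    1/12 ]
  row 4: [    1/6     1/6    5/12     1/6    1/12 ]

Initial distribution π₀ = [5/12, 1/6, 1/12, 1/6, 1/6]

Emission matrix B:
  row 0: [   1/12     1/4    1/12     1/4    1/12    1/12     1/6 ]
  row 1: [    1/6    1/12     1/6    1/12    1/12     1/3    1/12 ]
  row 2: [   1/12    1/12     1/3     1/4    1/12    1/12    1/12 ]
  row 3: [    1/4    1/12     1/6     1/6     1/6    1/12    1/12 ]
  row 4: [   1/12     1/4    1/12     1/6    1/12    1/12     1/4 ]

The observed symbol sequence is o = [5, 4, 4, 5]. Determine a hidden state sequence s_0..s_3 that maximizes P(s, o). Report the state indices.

t=0: δ = [3.472e-02, 5.556e-02, 6.944e-03, 1.389e-02, 1.389e-02]  (obs o_0=5)
t=1: δ = [7.716e-04, 1.929e-03, 4.823e-04, 1.929e-03, 7.716e-04]  ψ = [1, 1, 0, 0, 1]  (obs o_1=4)
t=2: δ = [4.019e-05, 6.698e-05, 2.679e-05, 1.072e-04, 2.679e-05]  ψ = [3, 1, 4, 3, 1]  (obs o_2=4)
t=3: δ = [2.233e-06, 9.303e-06, 9.303e-07, 2.977e-06, 9.303e-07]  ψ = [3, 1, 4, 3, 1]  (obs o_3=5)
backtrack: best end state = 1; path = [1, 1, 1, 1]

path = [1, 1, 1, 1]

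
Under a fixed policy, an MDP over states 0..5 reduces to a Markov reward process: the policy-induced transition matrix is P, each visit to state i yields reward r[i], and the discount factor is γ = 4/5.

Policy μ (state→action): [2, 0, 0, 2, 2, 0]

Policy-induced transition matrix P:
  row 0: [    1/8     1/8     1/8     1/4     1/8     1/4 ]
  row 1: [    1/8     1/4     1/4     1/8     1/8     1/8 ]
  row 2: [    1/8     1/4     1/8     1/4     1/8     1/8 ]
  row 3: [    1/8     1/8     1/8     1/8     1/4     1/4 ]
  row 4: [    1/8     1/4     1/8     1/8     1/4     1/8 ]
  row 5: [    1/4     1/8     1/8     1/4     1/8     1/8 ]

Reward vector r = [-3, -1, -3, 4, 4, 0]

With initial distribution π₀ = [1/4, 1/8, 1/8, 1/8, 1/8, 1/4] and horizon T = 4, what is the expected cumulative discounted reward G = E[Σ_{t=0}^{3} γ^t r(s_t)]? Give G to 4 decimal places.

t=0: π = [0.2500, 0.1250, 0.1250, 0.1250, 0.1250, 0.2500], E[r] = -0.2500, γ^t·E[r] = -0.250000, running G = -0.250000
t=1: π = [0.1563, 0.1719, 0.1406, 0.2031, 0.1563, 0.1719], E[r] = 0.3750, γ^t·E[r] = 0.300000, running G = 0.050000
t=2: π = [0.1465, 0.1836, 0.1465, 0.1836, 0.1699, 0.1699], E[r] = 0.3516, γ^t·E[r] = 0.225000, running G = 0.275000
t=3: π = [0.1462, 0.1875, 0.1479, 0.1829, 0.1692, 0.1663], E[r] = 0.3381, γ^t·E[r] = 0.173125, running G = 0.448125

G = 0.4481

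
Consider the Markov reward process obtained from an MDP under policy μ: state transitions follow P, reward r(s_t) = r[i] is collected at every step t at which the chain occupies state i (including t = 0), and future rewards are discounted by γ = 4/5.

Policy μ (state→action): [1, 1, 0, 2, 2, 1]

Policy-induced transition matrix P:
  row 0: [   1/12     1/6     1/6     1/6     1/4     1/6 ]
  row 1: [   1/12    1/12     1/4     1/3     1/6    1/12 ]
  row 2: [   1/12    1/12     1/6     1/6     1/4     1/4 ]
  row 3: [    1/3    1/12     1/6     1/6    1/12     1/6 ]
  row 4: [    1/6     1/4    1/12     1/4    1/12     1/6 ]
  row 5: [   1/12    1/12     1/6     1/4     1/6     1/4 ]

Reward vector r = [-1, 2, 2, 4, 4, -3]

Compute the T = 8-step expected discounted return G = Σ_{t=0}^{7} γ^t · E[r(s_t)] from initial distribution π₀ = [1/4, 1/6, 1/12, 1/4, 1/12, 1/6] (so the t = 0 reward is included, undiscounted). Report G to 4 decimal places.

G = 5.4785

t=0: π = [0.2500, 0.1667, 0.0833, 0.2500, 0.0833, 0.1667], E[r] = 1.0833, γ^t·E[r] = 1.083333, running G = 1.083333
t=1: π = [0.1528, 0.1181, 0.1736, 0.2153, 0.1667, 0.1736], E[r] = 1.4375, γ^t·E[r] = 1.150000, running G = 2.233333
t=2: π = [0.1510, 0.1238, 0.1626, 0.2147, 0.1620, 0.1858], E[r] = 1.3715, γ^t·E[r] = 0.877778, running G = 3.111111
t=3: π = [0.1505, 0.1229, 0.1635, 0.2163, 0.1614, 0.1854], E[r] = 1.3770, γ^t·E[r] = 0.705012, running G = 3.816123
t=4: π = [0.1509, 0.1228, 0.1635, 0.2161, 0.1614, 0.1855], E[r] = 1.3748, γ^t·E[r] = 0.563109, running G = 4.379233
t=5: π = [0.1508, 0.1228, 0.1635, 0.2160, 0.1614, 0.1855], E[r] = 1.3749, γ^t·E[r] = 0.450538, running G = 4.829771
t=6: π = [0.1508, 0.1228, 0.1634, 0.2160, 0.1614, 0.1855], E[r] = 1.3749, γ^t·E[r] = 0.360432, running G = 5.190203
t=7: π = [0.1508, 0.1228, 0.1635, 0.2160, 0.1614, 0.1855], E[r] = 1.3749, γ^t·E[r] = 0.288345, running G = 5.478548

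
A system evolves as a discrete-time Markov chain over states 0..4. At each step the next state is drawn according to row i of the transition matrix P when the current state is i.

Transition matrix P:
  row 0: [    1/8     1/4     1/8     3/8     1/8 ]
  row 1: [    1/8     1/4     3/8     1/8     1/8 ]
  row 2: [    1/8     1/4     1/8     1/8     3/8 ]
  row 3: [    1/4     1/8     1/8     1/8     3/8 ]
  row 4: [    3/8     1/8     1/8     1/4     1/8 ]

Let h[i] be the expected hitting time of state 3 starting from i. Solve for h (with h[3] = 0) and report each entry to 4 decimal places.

h = [3.9846, 5.2510, 5.0656, 0.0000, 4.3243]

First-step conditioning: h[3] = 0; for i ≠ 3, h[i] = 1 + Σ_k P[i][k]·h[k].
  h[0] = 1 + 1/8·h[0] + 1/4·h[1] + 1/8·h[2] + 1/8·h[4]
  h[1] = 1 + 1/8·h[0] + 1/4·h[1] + 3/8·h[2] + 1/8·h[4]
  h[2] = 1 + 1/8·h[0] + 1/4·h[1] + 1/8·h[2] + 3/8·h[4]
  h[4] = 1 + 3/8·h[0] + 1/8·h[1] + 1/8·h[2] + 1/8·h[4]
Solving the 4×4 linear system over states ≠ 3 gives exactly h = [1032/259, 1360/259, 1312/259, 0, 160/37] (h[3] = 0 is the target).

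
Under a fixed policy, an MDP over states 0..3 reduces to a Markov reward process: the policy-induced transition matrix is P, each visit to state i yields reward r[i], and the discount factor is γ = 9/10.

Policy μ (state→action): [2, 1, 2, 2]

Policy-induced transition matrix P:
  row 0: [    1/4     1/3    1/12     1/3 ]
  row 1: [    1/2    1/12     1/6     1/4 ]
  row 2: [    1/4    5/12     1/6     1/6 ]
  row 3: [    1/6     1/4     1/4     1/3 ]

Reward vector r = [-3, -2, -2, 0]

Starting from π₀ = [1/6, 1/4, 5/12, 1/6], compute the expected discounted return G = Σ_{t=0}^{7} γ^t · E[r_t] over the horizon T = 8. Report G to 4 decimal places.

t=0: π = [0.1667, 0.2500, 0.4167, 0.1667], E[r] = -1.8333, γ^t·E[r] = -1.833333, running G = -1.833333
t=1: π = [0.2986, 0.2917, 0.1667, 0.2431], E[r] = -1.8125, γ^t·E[r] = -1.631250, running G = -3.464583
t=2: π = [0.3027, 0.2541, 0.1620, 0.2813], E[r] = -1.7402, γ^t·E[r] = -1.409531, running G = -4.874115
t=3: π = [0.2901, 0.2599, 0.1649, 0.2852], E[r] = -1.7198, γ^t·E[r] = -1.253707, running G = -6.127822
t=4: π = [0.2912, 0.2583, 0.1663, 0.2842], E[r] = -1.7228, γ^t·E[r] = -1.130340, running G = -7.258162
t=5: π = [0.2909, 0.2589, 0.1661, 0.2841], E[r] = -1.7227, γ^t·E[r] = -1.017243, running G = -8.275405
t=6: π = [0.2911, 0.2588, 0.1661, 0.2841], E[r] = -1.7229, γ^t·E[r] = -0.915621, running G = -9.191026
t=7: π = [0.2910, 0.2588, 0.1661, 0.2841], E[r] = -1.7228, γ^t·E[r] = -0.824032, running G = -10.015059

G = -10.0151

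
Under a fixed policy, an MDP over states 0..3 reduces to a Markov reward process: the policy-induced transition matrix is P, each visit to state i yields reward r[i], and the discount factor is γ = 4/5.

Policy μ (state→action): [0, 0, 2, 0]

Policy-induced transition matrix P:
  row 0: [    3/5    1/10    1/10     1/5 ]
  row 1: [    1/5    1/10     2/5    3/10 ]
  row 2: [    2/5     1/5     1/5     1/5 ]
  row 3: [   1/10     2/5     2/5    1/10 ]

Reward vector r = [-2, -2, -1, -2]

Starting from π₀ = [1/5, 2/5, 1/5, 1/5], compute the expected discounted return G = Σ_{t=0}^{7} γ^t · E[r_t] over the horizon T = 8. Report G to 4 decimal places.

G = -7.3093

t=0: π = [0.2000, 0.4000, 0.2000, 0.2000], E[r] = -1.8000, γ^t·E[r] = -1.800000, running G = -1.800000
t=1: π = [0.3000, 0.1800, 0.3000, 0.2200], E[r] = -1.7000, γ^t·E[r] = -1.360000, running G = -3.160000
t=2: π = [0.3580, 0.1960, 0.2500, 0.1960], E[r] = -1.7500, γ^t·E[r] = -1.120000, running G = -4.280000
t=3: π = [0.3736, 0.1838, 0.2426, 0.2000], E[r] = -1.7574, γ^t·E[r] = -0.899789, running G = -5.179789
t=4: π = [0.3780, 0.1843, 0.2394, 0.1984], E[r] = -1.7606, γ^t·E[r] = -0.721142, running G = -5.900931
t=5: π = [0.3792, 0.1835, 0.2387, 0.1986], E[r] = -1.7613, γ^t·E[r] = -0.577132, running G = -6.478063
t=6: π = [0.3796, 0.1834, 0.2385, 0.1985], E[r] = -1.7615, γ^t·E[r] = -0.461770, running G = -6.939833
t=7: π = [0.3797, 0.1834, 0.2384, 0.1985], E[r] = -1.7616, γ^t·E[r] = -0.369428, running G = -7.309261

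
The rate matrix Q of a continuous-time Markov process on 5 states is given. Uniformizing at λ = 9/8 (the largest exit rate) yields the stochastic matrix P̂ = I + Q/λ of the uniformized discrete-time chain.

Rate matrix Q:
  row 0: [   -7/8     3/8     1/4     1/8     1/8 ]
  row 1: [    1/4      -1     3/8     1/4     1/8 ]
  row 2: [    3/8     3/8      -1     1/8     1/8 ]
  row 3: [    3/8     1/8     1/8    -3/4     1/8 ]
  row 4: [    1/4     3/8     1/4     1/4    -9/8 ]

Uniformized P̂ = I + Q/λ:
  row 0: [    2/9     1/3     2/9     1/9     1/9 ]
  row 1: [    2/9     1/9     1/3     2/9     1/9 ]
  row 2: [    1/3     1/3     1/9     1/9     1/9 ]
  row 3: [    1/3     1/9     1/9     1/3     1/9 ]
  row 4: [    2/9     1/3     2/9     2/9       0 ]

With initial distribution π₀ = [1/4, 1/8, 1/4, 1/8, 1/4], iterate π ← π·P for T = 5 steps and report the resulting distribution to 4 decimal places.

π = [0.2662, 0.2380, 0.2046, 0.1911, 0.1000]

t=0: π = [0.2500, 0.1250, 0.2500, 0.1250, 0.2500]
t=1: π = [0.2639, 0.2778, 0.1944, 0.1806, 0.0833]
t=2: π = [0.2639, 0.2315, 0.2114, 0.1914, 0.1019]
t=3: π = [0.2670, 0.2394, 0.2032, 0.1907, 0.0998]
t=4: π = [0.2660, 0.2378, 0.2051, 0.1912, 0.1000]
t=5: π = [0.2662, 0.2380, 0.2046, 0.1911, 0.1000]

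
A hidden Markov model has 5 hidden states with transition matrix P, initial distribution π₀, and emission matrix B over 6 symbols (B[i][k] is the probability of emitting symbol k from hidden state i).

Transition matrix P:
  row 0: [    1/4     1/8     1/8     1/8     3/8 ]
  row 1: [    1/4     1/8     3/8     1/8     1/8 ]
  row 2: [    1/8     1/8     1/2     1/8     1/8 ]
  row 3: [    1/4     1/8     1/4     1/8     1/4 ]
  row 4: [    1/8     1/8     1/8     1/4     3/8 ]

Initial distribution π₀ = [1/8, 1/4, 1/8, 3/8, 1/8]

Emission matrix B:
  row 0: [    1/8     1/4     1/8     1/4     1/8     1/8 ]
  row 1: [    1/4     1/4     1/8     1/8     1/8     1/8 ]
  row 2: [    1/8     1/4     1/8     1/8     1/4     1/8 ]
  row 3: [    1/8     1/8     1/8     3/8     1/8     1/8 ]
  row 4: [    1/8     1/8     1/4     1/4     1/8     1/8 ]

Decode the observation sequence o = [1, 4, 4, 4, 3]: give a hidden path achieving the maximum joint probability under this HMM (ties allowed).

t=0: δ = [3.125e-02, 6.250e-02, 3.125e-02, 4.688e-02, 1.562e-02]  (obs o_0=1)
t=1: δ = [1.953e-03, 9.766e-04, 5.859e-03, 9.766e-04, 1.465e-03]  ψ = [1, 1, 1, 1, 0]  (obs o_1=4)
t=2: δ = [9.155e-05, 9.155e-05, 7.324e-04, 9.155e-05, 9.155e-05]  ψ = [2, 2, 2, 2, 0]  (obs o_2=4)
t=3: δ = [1.144e-05, 1.144e-05, 9.155e-05, 1.144e-05, 1.144e-05]  ψ = [2, 2, 2, 2, 2]  (obs o_3=4)
t=4: δ = [2.861e-06, 1.431e-06, 5.722e-06, 4.292e-06, 2.861e-06]  ψ = [2, 2, 2, 2, 2]  (obs o_4=3)
backtrack: best end state = 2; path = [1, 2, 2, 2, 2]

path = [1, 2, 2, 2, 2]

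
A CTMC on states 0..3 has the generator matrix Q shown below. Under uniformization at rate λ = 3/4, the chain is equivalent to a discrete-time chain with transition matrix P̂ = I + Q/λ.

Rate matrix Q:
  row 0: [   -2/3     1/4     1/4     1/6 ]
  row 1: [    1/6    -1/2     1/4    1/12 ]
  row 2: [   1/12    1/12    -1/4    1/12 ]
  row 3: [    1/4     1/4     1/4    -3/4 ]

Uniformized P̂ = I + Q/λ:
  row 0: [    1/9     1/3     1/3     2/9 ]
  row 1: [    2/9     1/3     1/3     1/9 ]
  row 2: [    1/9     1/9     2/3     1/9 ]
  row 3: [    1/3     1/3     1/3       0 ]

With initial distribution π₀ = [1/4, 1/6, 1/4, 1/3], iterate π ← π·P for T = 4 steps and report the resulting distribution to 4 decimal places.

π = [0.1622, 0.2243, 0.4969, 0.1166]

t=0: π = [0.2500, 0.1667, 0.2500, 0.3333]
t=1: π = [0.2037, 0.2778, 0.4167, 0.1019]
t=2: π = [0.1646, 0.2407, 0.4722, 0.1224]
t=3: π = [0.1651, 0.2284, 0.4907, 0.1158]
t=4: π = [0.1622, 0.2243, 0.4969, 0.1166]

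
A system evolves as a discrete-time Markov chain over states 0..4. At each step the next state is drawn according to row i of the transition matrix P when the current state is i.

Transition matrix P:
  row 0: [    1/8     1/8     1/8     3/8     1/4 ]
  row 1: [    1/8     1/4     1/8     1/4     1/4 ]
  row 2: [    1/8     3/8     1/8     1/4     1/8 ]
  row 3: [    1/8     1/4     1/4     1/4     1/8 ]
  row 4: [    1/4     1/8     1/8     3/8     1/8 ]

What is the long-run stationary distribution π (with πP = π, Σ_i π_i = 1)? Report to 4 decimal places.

Balance equations π_j = Σ_i π_i·P[i][j]:
  π_0 = 1/8·π_0 + 1/8·π_1 + 1/8·π_2 + 1/8·π_3 + 1/4·π_4
  π_1 = 1/8·π_0 + 1/4·π_1 + 3/8·π_2 + 1/4·π_3 + 1/8·π_4
  π_2 = 1/8·π_0 + 1/8·π_1 + 1/8·π_2 + 1/4·π_3 + 1/8·π_4
  π_3 = 3/8·π_0 + 1/4·π_1 + 1/4·π_2 + 1/4·π_3 + 3/8·π_4
  normalize: π_0 + π_1 + π_2 + π_3 + π_4 = 1
Solving the linear system gives exactly π = [229/1563, 120/521, 84/521, 151/521, 269/1563].

π = [0.1465, 0.2303, 0.1612, 0.2898, 0.1721]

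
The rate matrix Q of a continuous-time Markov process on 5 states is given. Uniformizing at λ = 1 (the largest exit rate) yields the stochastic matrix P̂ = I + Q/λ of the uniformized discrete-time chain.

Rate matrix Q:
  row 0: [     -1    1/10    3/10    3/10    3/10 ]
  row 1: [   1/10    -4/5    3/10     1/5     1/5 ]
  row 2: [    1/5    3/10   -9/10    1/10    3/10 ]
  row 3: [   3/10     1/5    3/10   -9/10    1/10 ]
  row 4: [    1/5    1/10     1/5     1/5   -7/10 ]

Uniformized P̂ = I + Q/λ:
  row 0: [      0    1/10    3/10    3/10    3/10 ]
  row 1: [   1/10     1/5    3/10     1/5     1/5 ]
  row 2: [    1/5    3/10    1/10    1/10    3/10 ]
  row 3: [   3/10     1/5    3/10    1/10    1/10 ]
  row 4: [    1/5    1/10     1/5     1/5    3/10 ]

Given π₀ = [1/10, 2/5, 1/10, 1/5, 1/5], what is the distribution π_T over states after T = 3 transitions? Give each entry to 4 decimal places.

π = [0.1648, 0.1812, 0.2302, 0.1770, 0.2468]

t=0: π = [0.1000, 0.4000, 0.1000, 0.2000, 0.2000]
t=1: π = [0.1600, 0.1800, 0.2600, 0.1800, 0.2200]
t=2: π = [0.1680, 0.1880, 0.2260, 0.1720, 0.2460]
t=3: π = [0.1648, 0.1812, 0.2302, 0.1770, 0.2468]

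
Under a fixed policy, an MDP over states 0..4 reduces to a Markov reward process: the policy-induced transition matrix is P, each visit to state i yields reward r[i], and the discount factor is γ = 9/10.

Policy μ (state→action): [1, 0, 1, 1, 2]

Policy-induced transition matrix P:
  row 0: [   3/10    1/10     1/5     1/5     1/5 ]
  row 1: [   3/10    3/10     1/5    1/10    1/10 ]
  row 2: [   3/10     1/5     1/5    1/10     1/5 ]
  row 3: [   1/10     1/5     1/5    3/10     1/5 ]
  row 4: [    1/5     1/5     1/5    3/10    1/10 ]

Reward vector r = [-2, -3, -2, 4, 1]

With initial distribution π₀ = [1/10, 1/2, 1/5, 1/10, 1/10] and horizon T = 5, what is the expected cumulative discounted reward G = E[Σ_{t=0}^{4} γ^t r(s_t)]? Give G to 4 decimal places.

t=0: π = [0.1000, 0.5000, 0.2000, 0.1000, 0.1000], E[r] = -1.6000, γ^t·E[r] = -1.600000, running G = -1.600000
t=1: π = [0.2700, 0.2400, 0.2000, 0.1500, 0.1400], E[r] = -0.9200, γ^t·E[r] = -0.828000, running G = -2.428000
t=2: π = [0.2560, 0.1970, 0.2000, 0.1850, 0.1620], E[r] = -0.6010, γ^t·E[r] = -0.486810, running G = -2.914810
t=3: π = [0.2468, 0.1941, 0.2000, 0.1950, 0.1641], E[r] = -0.5318, γ^t·E[r] = -0.387682, running G = -3.302492
t=4: π = [0.2446, 0.1947, 0.2000, 0.1965, 0.1642], E[r] = -0.5232, γ^t·E[r] = -0.343265, running G = -3.645757

G = -3.6458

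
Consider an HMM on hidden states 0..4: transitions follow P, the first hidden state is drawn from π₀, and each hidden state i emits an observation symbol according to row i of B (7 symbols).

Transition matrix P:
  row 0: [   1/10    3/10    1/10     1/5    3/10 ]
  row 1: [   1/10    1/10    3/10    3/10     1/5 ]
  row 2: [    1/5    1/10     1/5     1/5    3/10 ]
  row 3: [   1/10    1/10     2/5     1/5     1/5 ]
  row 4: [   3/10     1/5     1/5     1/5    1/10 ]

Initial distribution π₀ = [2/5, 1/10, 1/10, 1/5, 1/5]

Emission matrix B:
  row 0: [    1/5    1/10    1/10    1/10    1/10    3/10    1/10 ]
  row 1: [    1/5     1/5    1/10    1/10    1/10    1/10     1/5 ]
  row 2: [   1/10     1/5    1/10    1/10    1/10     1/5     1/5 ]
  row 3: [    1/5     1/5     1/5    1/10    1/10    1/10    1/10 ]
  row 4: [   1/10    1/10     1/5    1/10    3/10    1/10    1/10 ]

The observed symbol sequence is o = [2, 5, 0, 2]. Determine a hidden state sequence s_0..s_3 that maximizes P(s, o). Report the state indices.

path = [4, 0, 1, 3]

t=0: δ = [4.000e-02, 1.000e-02, 1.000e-02, 4.000e-02, 4.000e-02]  (obs o_0=2)
t=1: δ = [3.600e-03, 1.200e-03, 3.200e-03, 8.000e-04, 1.200e-03]  ψ = [4, 0, 3, 0, 0]  (obs o_1=5)
t=2: δ = [1.280e-04, 2.160e-04, 6.400e-05, 1.440e-04, 1.080e-04]  ψ = [2, 0, 2, 0, 0]  (obs o_2=0)
t=3: δ = [3.240e-06, 3.840e-06, 6.480e-06, 1.296e-05, 8.640e-06]  ψ = [4, 0, 1, 1, 1]  (obs o_3=2)
backtrack: best end state = 3; path = [4, 0, 1, 3]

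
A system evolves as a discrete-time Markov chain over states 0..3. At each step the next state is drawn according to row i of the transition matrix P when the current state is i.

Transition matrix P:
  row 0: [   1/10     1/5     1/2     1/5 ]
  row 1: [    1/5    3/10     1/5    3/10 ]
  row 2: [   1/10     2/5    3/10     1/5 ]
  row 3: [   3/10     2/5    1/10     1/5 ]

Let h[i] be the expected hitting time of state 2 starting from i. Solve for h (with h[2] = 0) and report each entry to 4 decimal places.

h = [3.0556, 4.2361, 0.0000, 4.5139]

First-step conditioning: h[2] = 0; for i ≠ 2, h[i] = 1 + Σ_k P[i][k]·h[k].
  h[0] = 1 + 1/10·h[0] + 1/5·h[1] + 1/5·h[3]
  h[1] = 1 + 1/5·h[0] + 3/10·h[1] + 3/10·h[3]
  h[3] = 1 + 3/10·h[0] + 2/5·h[1] + 1/5·h[3]
Solving the 3×3 linear system over states ≠ 2 gives exactly h = [55/18, 305/72, 0, 325/72] (h[2] = 0 is the target).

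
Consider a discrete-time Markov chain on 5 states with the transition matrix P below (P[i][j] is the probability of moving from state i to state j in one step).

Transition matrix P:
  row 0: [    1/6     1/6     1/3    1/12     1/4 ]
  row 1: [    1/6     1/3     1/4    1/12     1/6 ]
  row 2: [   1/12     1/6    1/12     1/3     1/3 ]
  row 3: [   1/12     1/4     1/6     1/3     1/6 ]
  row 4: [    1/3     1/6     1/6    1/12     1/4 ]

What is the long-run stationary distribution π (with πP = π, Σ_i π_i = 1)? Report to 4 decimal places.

π = [0.1744, 0.2177, 0.1974, 0.1769, 0.2336]

Balance equations π_j = Σ_i π_i·P[i][j]:
  π_0 = 1/6·π_0 + 1/6·π_1 + 1/12·π_2 + 1/12·π_3 + 1/3·π_4
  π_1 = 1/6·π_0 + 1/3·π_1 + 1/6·π_2 + 1/4·π_3 + 1/6·π_4
  π_2 = 1/3·π_0 + 1/4·π_1 + 1/12·π_2 + 1/6·π_3 + 1/6·π_4
  π_3 = 1/12·π_0 + 1/12·π_1 + 1/3·π_2 + 1/3·π_3 + 1/12·π_4
  normalize: π_0 + π_1 + π_2 + π_3 + π_4 = 1
Solving the linear system gives exactly π = [2977/17070, 1858/8535, 337/1707, 302/1707, 1329/5690].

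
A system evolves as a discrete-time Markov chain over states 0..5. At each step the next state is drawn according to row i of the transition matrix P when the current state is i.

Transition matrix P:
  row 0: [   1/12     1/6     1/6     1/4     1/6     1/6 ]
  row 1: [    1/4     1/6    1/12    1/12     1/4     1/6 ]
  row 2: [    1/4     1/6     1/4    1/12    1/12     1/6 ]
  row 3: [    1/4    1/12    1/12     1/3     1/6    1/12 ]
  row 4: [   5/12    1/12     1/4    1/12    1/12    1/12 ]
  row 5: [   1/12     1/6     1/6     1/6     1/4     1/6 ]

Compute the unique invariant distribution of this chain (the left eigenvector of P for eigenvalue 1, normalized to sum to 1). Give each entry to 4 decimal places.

π = [0.2177, 0.1386, 0.1681, 0.1749, 0.1622, 0.1386]

Balance equations π_j = Σ_i π_i·P[i][j]:
  π_0 = 1/12·π_0 + 1/4·π_1 + 1/4·π_2 + 1/4·π_3 + 5/12·π_4 + 1/12·π_5
  π_1 = 1/6·π_0 + 1/6·π_1 + 1/6·π_2 + 1/12·π_3 + 1/12·π_4 + 1/6·π_5
  π_2 = 1/6·π_0 + 1/12·π_1 + 1/4·π_2 + 1/12·π_3 + 1/4·π_4 + 1/6·π_5
  π_3 = 1/4·π_0 + 1/12·π_1 + 1/12·π_2 + 1/3·π_3 + 1/12·π_4 + 1/6·π_5
  π_4 = 1/6·π_0 + 1/4·π_1 + 1/12·π_2 + 1/6·π_3 + 1/12·π_4 + 1/4·π_5
  normalize: π_0 + π_1 + π_2 + π_3 + π_4 + π_5 = 1
Solving the linear system gives exactly π = [1343/6170, 171/1234, 1037/6170, 1079/6170, 1001/6170, 171/1234].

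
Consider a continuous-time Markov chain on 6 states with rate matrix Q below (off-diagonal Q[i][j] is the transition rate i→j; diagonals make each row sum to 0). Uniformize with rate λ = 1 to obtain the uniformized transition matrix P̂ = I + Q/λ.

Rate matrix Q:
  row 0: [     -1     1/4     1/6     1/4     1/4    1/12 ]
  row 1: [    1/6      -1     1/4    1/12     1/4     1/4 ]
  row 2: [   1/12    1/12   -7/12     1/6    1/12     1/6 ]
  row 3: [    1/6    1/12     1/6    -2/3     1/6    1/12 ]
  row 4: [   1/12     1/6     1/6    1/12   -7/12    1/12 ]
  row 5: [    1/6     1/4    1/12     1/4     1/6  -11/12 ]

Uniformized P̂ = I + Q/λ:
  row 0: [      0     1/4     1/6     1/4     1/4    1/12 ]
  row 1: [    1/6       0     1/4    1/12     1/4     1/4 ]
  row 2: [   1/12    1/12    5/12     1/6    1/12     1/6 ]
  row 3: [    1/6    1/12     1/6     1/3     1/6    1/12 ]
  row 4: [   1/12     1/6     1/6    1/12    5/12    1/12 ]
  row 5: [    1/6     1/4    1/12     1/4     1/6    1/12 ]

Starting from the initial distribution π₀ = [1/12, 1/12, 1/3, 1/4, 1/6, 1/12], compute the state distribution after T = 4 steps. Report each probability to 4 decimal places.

t=0: π = [0.0833, 0.0833, 0.3333, 0.2500, 0.1667, 0.0833]
t=1: π = [0.1111, 0.1181, 0.2500, 0.2014, 0.1944, 0.1250]
t=2: π = [0.1111, 0.1291, 0.2286, 0.1939, 0.2135, 0.1238]
t=3: π = [0.1113, 0.1295, 0.2242, 0.1900, 0.2210, 0.1239]
t=4: π = [0.1110, 0.1302, 0.2232, 0.1887, 0.2233, 0.1236]

π = [0.1110, 0.1302, 0.2232, 0.1887, 0.2233, 0.1236]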